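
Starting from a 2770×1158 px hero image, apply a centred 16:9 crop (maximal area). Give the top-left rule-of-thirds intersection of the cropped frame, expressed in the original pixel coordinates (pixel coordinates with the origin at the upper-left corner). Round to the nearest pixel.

2770/1158 > 16/9, so the 16:9 crop keeps the full height 1158 and trims width to 1158 × 16/9 = 2058.67 px.
Left offset = (2770 − 2058.67)/2 = 355.67 px; top offset = 0.
Top-left is one-third across and one-third down within the crop:
x = 355.67 + 1 × 2058.67/3 ≈ 1042; y = 0.00 + 1 × 1158.00/3 ≈ 386.

x = 1042 px, y = 386 px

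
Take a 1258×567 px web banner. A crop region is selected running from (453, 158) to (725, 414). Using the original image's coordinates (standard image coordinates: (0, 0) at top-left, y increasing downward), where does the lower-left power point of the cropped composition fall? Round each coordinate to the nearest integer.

Crop width = 725 − 453 = 272 px; one third is 90.67 px.
Crop height = 414 − 158 = 256 px; one third is 85.33 px.
The lower-left point is one-third across and two-thirds down within the crop:
x = 453 + 1 × 90.67 ≈ 544; y = 158 + 2 × 85.33 ≈ 329.

(544, 329)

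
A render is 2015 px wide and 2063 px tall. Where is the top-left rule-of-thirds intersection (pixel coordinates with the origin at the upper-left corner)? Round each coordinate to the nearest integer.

x = 672 px, y = 688 px

The top-left point sits one-third of the way across and one-third of the way down.
x = 1 × 2015/3 ≈ 672; y = 1 × 2063/3 ≈ 688.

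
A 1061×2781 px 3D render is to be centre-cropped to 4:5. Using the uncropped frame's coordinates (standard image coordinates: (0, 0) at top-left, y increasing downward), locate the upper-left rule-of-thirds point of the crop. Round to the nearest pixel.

1061/2781 < 4/5, so the 4:5 crop keeps the full width 1061 and trims height to 1061 × 5/4 = 1326.25 px.
Top offset = (2781 − 1326.25)/2 = 727.38 px; left offset = 0.
Upper-left is one-third across and one-third down within the crop:
x = 0.00 + 1 × 1061.00/3 ≈ 354; y = 727.38 + 1 × 1326.25/3 ≈ 1169.

(354, 1169)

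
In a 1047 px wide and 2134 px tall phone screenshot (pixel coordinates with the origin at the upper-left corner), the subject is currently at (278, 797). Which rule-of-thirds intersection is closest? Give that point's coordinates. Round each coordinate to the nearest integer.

Third lines: x ∈ {349, 698}, y ∈ {711, 1423}.
278 is closer to x = 349; 797 is closer to y = 711.
So the nearest intersection is the upper-left power point.

x = 349 px, y = 711 px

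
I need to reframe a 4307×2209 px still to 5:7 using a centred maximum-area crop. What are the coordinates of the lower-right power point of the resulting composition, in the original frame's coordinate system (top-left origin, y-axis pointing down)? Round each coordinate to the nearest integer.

(2416, 1473)

4307/2209 > 5/7, so the 5:7 crop keeps the full height 2209 and trims width to 2209 × 5/7 = 1577.86 px.
Left offset = (4307 − 1577.86)/2 = 1364.57 px; top offset = 0.
Lower-right is two-thirds across and two-thirds down within the crop:
x = 1364.57 + 2 × 1577.86/3 ≈ 2416; y = 0.00 + 2 × 2209.00/3 ≈ 1473.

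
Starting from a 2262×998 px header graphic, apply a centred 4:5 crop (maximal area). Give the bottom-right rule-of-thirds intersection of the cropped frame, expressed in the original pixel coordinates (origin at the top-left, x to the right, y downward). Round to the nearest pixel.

x = 1264 px, y = 665 px

2262/998 > 4/5, so the 4:5 crop keeps the full height 998 and trims width to 998 × 4/5 = 798.40 px.
Left offset = (2262 − 798.40)/2 = 731.80 px; top offset = 0.
Bottom-right is two-thirds across and two-thirds down within the crop:
x = 731.80 + 2 × 798.40/3 ≈ 1264; y = 0.00 + 2 × 998.00/3 ≈ 665.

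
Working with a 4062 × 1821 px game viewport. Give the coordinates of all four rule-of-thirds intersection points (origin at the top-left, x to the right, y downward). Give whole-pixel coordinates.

One third of 4062 is 1354; one third of 1821 is 607.
Vertical third lines at x = 1354 and x = 2708; horizontal third lines at y = 607 and y = 1214.

(1354, 607), (2708, 607), (1354, 1214), (2708, 1214)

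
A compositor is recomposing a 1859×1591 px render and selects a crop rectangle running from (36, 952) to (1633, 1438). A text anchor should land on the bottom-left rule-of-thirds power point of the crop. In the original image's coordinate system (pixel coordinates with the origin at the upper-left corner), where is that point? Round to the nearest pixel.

(568, 1276)

Crop width = 1633 − 36 = 1597 px; one third is 532.33 px.
Crop height = 1438 − 952 = 486 px; one third is 162.00 px.
The bottom-left point is one-third across and two-thirds down within the crop:
x = 36 + 1 × 532.33 ≈ 568; y = 952 + 2 × 162.00 ≈ 1276.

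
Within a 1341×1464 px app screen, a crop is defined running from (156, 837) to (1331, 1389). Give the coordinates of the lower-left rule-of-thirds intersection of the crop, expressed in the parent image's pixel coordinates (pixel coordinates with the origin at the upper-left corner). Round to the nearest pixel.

x = 548 px, y = 1205 px

Crop width = 1331 − 156 = 1175 px; one third is 391.67 px.
Crop height = 1389 − 837 = 552 px; one third is 184.00 px.
The lower-left point is one-third across and two-thirds down within the crop:
x = 156 + 1 × 391.67 ≈ 548; y = 837 + 2 × 184.00 ≈ 1205.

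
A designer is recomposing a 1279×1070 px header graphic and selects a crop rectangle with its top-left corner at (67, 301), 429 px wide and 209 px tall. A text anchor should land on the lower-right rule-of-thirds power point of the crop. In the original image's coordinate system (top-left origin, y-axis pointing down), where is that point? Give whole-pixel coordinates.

(353, 440)

One third of the crop width 429 is 143.00 px.
One third of the crop height 209 is 69.67 px.
The lower-right point is two-thirds across and two-thirds down within the crop:
x = 67 + 2 × 143.00 ≈ 353; y = 301 + 2 × 69.67 ≈ 440.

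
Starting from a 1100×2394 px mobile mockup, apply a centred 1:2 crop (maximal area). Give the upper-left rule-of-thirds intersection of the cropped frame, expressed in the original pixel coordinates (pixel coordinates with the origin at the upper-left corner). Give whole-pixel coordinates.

(367, 830)

1100/2394 < 1/2, so the 1:2 crop keeps the full width 1100 and trims height to 1100 × 2/1 = 2200.00 px.
Top offset = (2394 − 2200.00)/2 = 97.00 px; left offset = 0.
Upper-left is one-third across and one-third down within the crop:
x = 0.00 + 1 × 1100.00/3 ≈ 367; y = 97.00 + 1 × 2200.00/3 ≈ 830.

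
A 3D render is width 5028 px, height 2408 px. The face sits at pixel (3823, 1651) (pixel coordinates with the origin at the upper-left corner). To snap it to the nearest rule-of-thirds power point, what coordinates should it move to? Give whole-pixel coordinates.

(3352, 1605)

Third lines: x ∈ {1676, 3352}, y ∈ {803, 1605}.
3823 is closer to x = 3352; 1651 is closer to y = 1605.
So the nearest intersection is the lower-right power point.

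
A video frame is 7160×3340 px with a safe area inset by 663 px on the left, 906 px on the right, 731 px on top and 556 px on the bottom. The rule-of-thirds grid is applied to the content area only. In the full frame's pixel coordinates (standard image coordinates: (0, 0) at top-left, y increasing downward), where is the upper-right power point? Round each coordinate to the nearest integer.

Content width = 7160 − 663 − 906 = 5591 px; content height = 3340 − 731 − 556 = 2053 px.
Upper-right is two-thirds across and one-third down within the content area.
x = 663 + 2 × 5591/3 = 663 + 3727.33 ≈ 4390
y = 731 + 1 × 2053/3 = 731 + 684.33 ≈ 1415

x = 4390 px, y = 1415 px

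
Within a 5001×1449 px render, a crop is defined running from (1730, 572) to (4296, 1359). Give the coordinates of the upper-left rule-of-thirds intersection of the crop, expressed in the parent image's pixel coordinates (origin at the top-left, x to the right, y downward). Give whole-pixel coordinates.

x = 2585 px, y = 834 px

Crop width = 4296 − 1730 = 2566 px; one third is 855.33 px.
Crop height = 1359 − 572 = 787 px; one third is 262.33 px.
The upper-left point is one-third across and one-third down within the crop:
x = 1730 + 1 × 855.33 ≈ 2585; y = 572 + 1 × 262.33 ≈ 834.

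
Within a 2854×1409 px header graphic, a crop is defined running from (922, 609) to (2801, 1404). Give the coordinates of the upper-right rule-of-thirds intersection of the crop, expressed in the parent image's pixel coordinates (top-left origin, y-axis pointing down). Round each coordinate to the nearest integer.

Crop width = 2801 − 922 = 1879 px; one third is 626.33 px.
Crop height = 1404 − 609 = 795 px; one third is 265.00 px.
The upper-right point is two-thirds across and one-third down within the crop:
x = 922 + 2 × 626.33 ≈ 2175; y = 609 + 1 × 265.00 ≈ 874.

x = 2175 px, y = 874 px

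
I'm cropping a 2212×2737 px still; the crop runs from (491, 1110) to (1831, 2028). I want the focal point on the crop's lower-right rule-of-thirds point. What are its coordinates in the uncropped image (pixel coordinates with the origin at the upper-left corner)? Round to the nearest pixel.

Crop width = 1831 − 491 = 1340 px; one third is 446.67 px.
Crop height = 2028 − 1110 = 918 px; one third is 306.00 px.
The lower-right point is two-thirds across and two-thirds down within the crop:
x = 491 + 2 × 446.67 ≈ 1384; y = 1110 + 2 × 306.00 ≈ 1722.

(1384, 1722)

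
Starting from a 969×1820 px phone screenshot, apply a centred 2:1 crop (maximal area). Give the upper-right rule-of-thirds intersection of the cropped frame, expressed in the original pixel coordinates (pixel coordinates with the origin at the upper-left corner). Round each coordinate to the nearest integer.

(646, 829)

969/1820 < 2/1, so the 2:1 crop keeps the full width 969 and trims height to 969 × 1/2 = 484.50 px.
Top offset = (1820 − 484.50)/2 = 667.75 px; left offset = 0.
Upper-right is two-thirds across and one-third down within the crop:
x = 0.00 + 2 × 969.00/3 ≈ 646; y = 667.75 + 1 × 484.50/3 ≈ 829.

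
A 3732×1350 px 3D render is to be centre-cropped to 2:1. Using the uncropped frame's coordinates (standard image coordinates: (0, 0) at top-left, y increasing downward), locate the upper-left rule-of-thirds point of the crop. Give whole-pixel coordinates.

3732/1350 > 2/1, so the 2:1 crop keeps the full height 1350 and trims width to 1350 × 2/1 = 2700.00 px.
Left offset = (3732 − 2700.00)/2 = 516.00 px; top offset = 0.
Upper-left is one-third across and one-third down within the crop:
x = 516.00 + 1 × 2700.00/3 ≈ 1416; y = 0.00 + 1 × 1350.00/3 ≈ 450.

(1416, 450)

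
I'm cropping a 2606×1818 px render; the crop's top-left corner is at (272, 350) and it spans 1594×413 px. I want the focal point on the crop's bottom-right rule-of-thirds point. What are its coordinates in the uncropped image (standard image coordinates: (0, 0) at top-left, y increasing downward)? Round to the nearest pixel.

(1335, 625)

One third of the crop width 1594 is 531.33 px.
One third of the crop height 413 is 137.67 px.
The bottom-right point is two-thirds across and two-thirds down within the crop:
x = 272 + 2 × 531.33 ≈ 1335; y = 350 + 2 × 137.67 ≈ 625.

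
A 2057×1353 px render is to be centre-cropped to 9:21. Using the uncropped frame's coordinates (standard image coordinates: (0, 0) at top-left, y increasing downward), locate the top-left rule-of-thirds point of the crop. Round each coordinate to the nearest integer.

2057/1353 > 9/21, so the 9:21 crop keeps the full height 1353 and trims width to 1353 × 9/21 = 579.86 px.
Left offset = (2057 − 579.86)/2 = 738.57 px; top offset = 0.
Top-left is one-third across and one-third down within the crop:
x = 738.57 + 1 × 579.86/3 ≈ 932; y = 0.00 + 1 × 1353.00/3 ≈ 451.

x = 932 px, y = 451 px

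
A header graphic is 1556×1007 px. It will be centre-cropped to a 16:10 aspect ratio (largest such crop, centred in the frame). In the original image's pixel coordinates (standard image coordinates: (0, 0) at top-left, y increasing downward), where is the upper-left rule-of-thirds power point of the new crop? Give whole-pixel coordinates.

1556/1007 < 16/10, so the 16:10 crop keeps the full width 1556 and trims height to 1556 × 10/16 = 972.50 px.
Top offset = (1007 − 972.50)/2 = 17.25 px; left offset = 0.
Upper-left is one-third across and one-third down within the crop:
x = 0.00 + 1 × 1556.00/3 ≈ 519; y = 17.25 + 1 × 972.50/3 ≈ 341.

x = 519 px, y = 341 px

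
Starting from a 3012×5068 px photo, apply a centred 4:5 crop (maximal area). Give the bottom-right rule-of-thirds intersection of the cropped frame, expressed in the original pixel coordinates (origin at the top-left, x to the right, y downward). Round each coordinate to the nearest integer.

(2008, 3162)

3012/5068 < 4/5, so the 4:5 crop keeps the full width 3012 and trims height to 3012 × 5/4 = 3765.00 px.
Top offset = (5068 − 3765.00)/2 = 651.50 px; left offset = 0.
Bottom-right is two-thirds across and two-thirds down within the crop:
x = 0.00 + 2 × 3012.00/3 ≈ 2008; y = 651.50 + 2 × 3765.00/3 ≈ 3162.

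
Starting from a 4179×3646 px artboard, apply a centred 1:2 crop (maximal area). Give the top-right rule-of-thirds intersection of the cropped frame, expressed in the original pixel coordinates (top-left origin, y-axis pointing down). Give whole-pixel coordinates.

x = 2393 px, y = 1215 px

4179/3646 > 1/2, so the 1:2 crop keeps the full height 3646 and trims width to 3646 × 1/2 = 1823.00 px.
Left offset = (4179 − 1823.00)/2 = 1178.00 px; top offset = 0.
Top-right is two-thirds across and one-third down within the crop:
x = 1178.00 + 2 × 1823.00/3 ≈ 2393; y = 0.00 + 1 × 3646.00/3 ≈ 1215.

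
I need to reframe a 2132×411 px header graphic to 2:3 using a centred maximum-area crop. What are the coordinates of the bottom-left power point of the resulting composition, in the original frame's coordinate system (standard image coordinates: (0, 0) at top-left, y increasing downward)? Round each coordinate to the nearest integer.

(1020, 274)

2132/411 > 2/3, so the 2:3 crop keeps the full height 411 and trims width to 411 × 2/3 = 274.00 px.
Left offset = (2132 − 274.00)/2 = 929.00 px; top offset = 0.
Bottom-left is one-third across and two-thirds down within the crop:
x = 929.00 + 1 × 274.00/3 ≈ 1020; y = 0.00 + 2 × 411.00/3 ≈ 274.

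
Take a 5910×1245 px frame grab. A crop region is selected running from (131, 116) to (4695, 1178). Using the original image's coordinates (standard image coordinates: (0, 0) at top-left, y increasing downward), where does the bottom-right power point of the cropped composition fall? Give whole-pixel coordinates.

Crop width = 4695 − 131 = 4564 px; one third is 1521.33 px.
Crop height = 1178 − 116 = 1062 px; one third is 354.00 px.
The bottom-right point is two-thirds across and two-thirds down within the crop:
x = 131 + 2 × 1521.33 ≈ 3174; y = 116 + 2 × 354.00 ≈ 824.

(3174, 824)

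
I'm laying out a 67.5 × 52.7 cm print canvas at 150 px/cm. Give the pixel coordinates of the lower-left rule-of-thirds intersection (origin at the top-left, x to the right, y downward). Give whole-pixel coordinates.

In pixels the canvas is 67.5 × 150 = 10125 wide and 52.7 × 150 = 7905 tall.
The lower-left point is one-third across and two-thirds down:
x = 1 × 10125/3 ≈ 3375; y = 2 × 7905/3 ≈ 5270.

(3375, 5270)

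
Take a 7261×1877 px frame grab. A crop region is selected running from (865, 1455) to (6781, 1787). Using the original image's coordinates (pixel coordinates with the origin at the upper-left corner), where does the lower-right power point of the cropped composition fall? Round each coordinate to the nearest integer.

Crop width = 6781 − 865 = 5916 px; one third is 1972.00 px.
Crop height = 1787 − 1455 = 332 px; one third is 110.67 px.
The lower-right point is two-thirds across and two-thirds down within the crop:
x = 865 + 2 × 1972.00 ≈ 4809; y = 1455 + 2 × 110.67 ≈ 1676.

x = 4809 px, y = 1676 px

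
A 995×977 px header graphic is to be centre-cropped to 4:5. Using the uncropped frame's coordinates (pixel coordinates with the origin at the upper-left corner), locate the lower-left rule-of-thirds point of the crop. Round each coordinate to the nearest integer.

x = 367 px, y = 651 px

995/977 > 4/5, so the 4:5 crop keeps the full height 977 and trims width to 977 × 4/5 = 781.60 px.
Left offset = (995 − 781.60)/2 = 106.70 px; top offset = 0.
Lower-left is one-third across and two-thirds down within the crop:
x = 106.70 + 1 × 781.60/3 ≈ 367; y = 0.00 + 2 × 977.00/3 ≈ 651.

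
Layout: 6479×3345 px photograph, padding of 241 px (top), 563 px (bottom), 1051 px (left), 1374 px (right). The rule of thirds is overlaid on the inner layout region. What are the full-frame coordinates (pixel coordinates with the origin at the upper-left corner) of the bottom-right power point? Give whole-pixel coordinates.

x = 3754 px, y = 1935 px

Content width = 6479 − 1051 − 1374 = 4054 px; content height = 3345 − 241 − 563 = 2541 px.
Bottom-right is two-thirds across and two-thirds down within the inner layout region.
x = 1051 + 2 × 4054/3 = 1051 + 2702.67 ≈ 3754
y = 241 + 2 × 2541/3 = 241 + 1694.00 ≈ 1935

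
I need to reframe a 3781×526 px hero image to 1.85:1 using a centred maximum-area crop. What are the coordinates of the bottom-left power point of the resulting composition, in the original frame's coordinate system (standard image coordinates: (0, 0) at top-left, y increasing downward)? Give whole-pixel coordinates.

(1728, 351)

3781/526 > 1.85/1, so the 1.85:1 crop keeps the full height 526 and trims width to 526 × 1.85/1 = 973.10 px.
Left offset = (3781 − 973.10)/2 = 1403.95 px; top offset = 0.
Bottom-left is one-third across and two-thirds down within the crop:
x = 1403.95 + 1 × 973.10/3 ≈ 1728; y = 0.00 + 2 × 526.00/3 ≈ 351.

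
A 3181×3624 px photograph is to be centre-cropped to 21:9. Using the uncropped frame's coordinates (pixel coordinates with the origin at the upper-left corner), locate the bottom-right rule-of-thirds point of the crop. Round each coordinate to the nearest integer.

3181/3624 < 21/9, so the 21:9 crop keeps the full width 3181 and trims height to 3181 × 9/21 = 1363.29 px.
Top offset = (3624 − 1363.29)/2 = 1130.36 px; left offset = 0.
Bottom-right is two-thirds across and two-thirds down within the crop:
x = 0.00 + 2 × 3181.00/3 ≈ 2121; y = 1130.36 + 2 × 1363.29/3 ≈ 2039.

(2121, 2039)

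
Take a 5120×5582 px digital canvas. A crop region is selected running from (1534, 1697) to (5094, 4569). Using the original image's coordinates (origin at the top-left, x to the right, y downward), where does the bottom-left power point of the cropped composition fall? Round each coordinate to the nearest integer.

Crop width = 5094 − 1534 = 3560 px; one third is 1186.67 px.
Crop height = 4569 − 1697 = 2872 px; one third is 957.33 px.
The bottom-left point is one-third across and two-thirds down within the crop:
x = 1534 + 1 × 1186.67 ≈ 2721; y = 1697 + 2 × 957.33 ≈ 3612.

(2721, 3612)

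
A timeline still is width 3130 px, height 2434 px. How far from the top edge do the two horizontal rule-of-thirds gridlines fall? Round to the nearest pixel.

y = 811 px and y = 1623 px

2434 / 3 = 811.33, so the horizontal lines sit at one and two thirds of 2434.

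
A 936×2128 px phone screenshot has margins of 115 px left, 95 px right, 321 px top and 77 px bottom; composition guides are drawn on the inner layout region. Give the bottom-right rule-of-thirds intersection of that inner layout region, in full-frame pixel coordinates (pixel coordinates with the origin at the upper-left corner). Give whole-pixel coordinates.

Content width = 936 − 115 − 95 = 726 px; content height = 2128 − 321 − 77 = 1730 px.
Bottom-right is two-thirds across and two-thirds down within the inner layout region.
x = 115 + 2 × 726/3 = 115 + 484.00 ≈ 599
y = 321 + 2 × 1730/3 = 321 + 1153.33 ≈ 1474

(599, 1474)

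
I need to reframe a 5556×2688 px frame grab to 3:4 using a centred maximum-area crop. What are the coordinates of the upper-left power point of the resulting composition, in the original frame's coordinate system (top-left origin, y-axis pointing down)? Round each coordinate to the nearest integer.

5556/2688 > 3/4, so the 3:4 crop keeps the full height 2688 and trims width to 2688 × 3/4 = 2016.00 px.
Left offset = (5556 − 2016.00)/2 = 1770.00 px; top offset = 0.
Upper-left is one-third across and one-third down within the crop:
x = 1770.00 + 1 × 2016.00/3 ≈ 2442; y = 0.00 + 1 × 2688.00/3 ≈ 896.

(2442, 896)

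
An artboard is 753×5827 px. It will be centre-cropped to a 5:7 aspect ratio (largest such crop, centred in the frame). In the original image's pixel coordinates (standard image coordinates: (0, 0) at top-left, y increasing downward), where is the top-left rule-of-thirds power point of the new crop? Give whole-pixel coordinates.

(251, 2738)

753/5827 < 5/7, so the 5:7 crop keeps the full width 753 and trims height to 753 × 7/5 = 1054.20 px.
Top offset = (5827 − 1054.20)/2 = 2386.40 px; left offset = 0.
Top-left is one-third across and one-third down within the crop:
x = 0.00 + 1 × 753.00/3 ≈ 251; y = 2386.40 + 1 × 1054.20/3 ≈ 2738.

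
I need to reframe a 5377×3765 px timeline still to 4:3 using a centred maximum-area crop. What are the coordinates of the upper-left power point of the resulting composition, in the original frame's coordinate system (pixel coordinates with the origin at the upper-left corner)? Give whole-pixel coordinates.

5377/3765 > 4/3, so the 4:3 crop keeps the full height 3765 and trims width to 3765 × 4/3 = 5020.00 px.
Left offset = (5377 − 5020.00)/2 = 178.50 px; top offset = 0.
Upper-left is one-third across and one-third down within the crop:
x = 178.50 + 1 × 5020.00/3 ≈ 1852; y = 0.00 + 1 × 3765.00/3 ≈ 1255.

(1852, 1255)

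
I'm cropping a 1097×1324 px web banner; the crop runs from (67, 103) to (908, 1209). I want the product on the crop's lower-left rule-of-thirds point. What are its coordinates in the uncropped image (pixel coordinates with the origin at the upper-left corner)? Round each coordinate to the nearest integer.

Crop width = 908 − 67 = 841 px; one third is 280.33 px.
Crop height = 1209 − 103 = 1106 px; one third is 368.67 px.
The lower-left point is one-third across and two-thirds down within the crop:
x = 67 + 1 × 280.33 ≈ 347; y = 103 + 2 × 368.67 ≈ 840.

(347, 840)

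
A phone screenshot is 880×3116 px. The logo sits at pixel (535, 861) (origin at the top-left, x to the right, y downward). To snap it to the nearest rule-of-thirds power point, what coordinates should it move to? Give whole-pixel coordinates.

x = 587 px, y = 1039 px

Third lines: x ∈ {293, 587}, y ∈ {1039, 2077}.
535 is closer to x = 587; 861 is closer to y = 1039.
So the nearest intersection is the upper-right power point.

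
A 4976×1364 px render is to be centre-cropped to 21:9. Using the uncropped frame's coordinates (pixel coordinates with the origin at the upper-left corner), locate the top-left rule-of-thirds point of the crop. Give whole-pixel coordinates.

4976/1364 > 21/9, so the 21:9 crop keeps the full height 1364 and trims width to 1364 × 21/9 = 3182.67 px.
Left offset = (4976 − 3182.67)/2 = 896.67 px; top offset = 0.
Top-left is one-third across and one-third down within the crop:
x = 896.67 + 1 × 3182.67/3 ≈ 1958; y = 0.00 + 1 × 1364.00/3 ≈ 455.

(1958, 455)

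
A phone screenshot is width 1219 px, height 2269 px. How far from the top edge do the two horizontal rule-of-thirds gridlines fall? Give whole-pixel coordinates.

2269 / 3 = 756.33, so the horizontal lines sit at one and two thirds of 2269.

y = 756 px and y = 1513 px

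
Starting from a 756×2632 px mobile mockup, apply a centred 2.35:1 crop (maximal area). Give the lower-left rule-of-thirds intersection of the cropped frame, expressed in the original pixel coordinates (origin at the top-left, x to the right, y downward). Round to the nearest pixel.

756/2632 < 2.35/1, so the 2.35:1 crop keeps the full width 756 and trims height to 756 × 1/2.35 = 321.70 px.
Top offset = (2632 − 321.70)/2 = 1155.15 px; left offset = 0.
Lower-left is one-third across and two-thirds down within the crop:
x = 0.00 + 1 × 756.00/3 ≈ 252; y = 1155.15 + 2 × 321.70/3 ≈ 1370.

x = 252 px, y = 1370 px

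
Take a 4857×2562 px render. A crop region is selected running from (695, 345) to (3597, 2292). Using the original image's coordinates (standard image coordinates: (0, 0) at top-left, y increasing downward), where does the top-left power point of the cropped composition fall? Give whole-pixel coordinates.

Crop width = 3597 − 695 = 2902 px; one third is 967.33 px.
Crop height = 2292 − 345 = 1947 px; one third is 649.00 px.
The top-left point is one-third across and one-third down within the crop:
x = 695 + 1 × 967.33 ≈ 1662; y = 345 + 1 × 649.00 ≈ 994.

(1662, 994)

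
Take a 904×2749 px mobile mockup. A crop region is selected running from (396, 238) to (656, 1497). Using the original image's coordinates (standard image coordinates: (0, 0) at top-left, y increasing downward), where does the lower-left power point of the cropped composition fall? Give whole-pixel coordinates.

(483, 1077)

Crop width = 656 − 396 = 260 px; one third is 86.67 px.
Crop height = 1497 − 238 = 1259 px; one third is 419.67 px.
The lower-left point is one-third across and two-thirds down within the crop:
x = 396 + 1 × 86.67 ≈ 483; y = 238 + 2 × 419.67 ≈ 1077.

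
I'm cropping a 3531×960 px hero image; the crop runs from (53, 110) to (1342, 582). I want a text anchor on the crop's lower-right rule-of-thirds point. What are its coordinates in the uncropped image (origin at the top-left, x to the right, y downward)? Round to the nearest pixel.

Crop width = 1342 − 53 = 1289 px; one third is 429.67 px.
Crop height = 582 − 110 = 472 px; one third is 157.33 px.
The lower-right point is two-thirds across and two-thirds down within the crop:
x = 53 + 2 × 429.67 ≈ 912; y = 110 + 2 × 157.33 ≈ 425.

x = 912 px, y = 425 px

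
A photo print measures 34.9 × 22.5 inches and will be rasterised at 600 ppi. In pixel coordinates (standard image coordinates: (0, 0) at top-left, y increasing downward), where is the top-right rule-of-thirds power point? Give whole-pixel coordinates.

In pixels the canvas is 34.9 × 600 = 20940 wide and 22.5 × 600 = 13500 tall.
The top-right point is two-thirds across and one-third down:
x = 2 × 20940/3 ≈ 13960; y = 1 × 13500/3 ≈ 4500.

x = 13960 px, y = 4500 px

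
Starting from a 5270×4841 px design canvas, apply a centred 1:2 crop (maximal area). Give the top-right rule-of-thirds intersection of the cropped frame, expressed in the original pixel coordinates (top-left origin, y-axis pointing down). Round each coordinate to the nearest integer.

5270/4841 > 1/2, so the 1:2 crop keeps the full height 4841 and trims width to 4841 × 1/2 = 2420.50 px.
Left offset = (5270 − 2420.50)/2 = 1424.75 px; top offset = 0.
Top-right is two-thirds across and one-third down within the crop:
x = 1424.75 + 2 × 2420.50/3 ≈ 3038; y = 0.00 + 1 × 4841.00/3 ≈ 1614.

(3038, 1614)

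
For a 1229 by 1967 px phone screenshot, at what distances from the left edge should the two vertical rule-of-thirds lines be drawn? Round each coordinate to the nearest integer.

1229 / 3 = 409.67, so the vertical lines sit at one and two thirds of 1229.

410 px and 819 px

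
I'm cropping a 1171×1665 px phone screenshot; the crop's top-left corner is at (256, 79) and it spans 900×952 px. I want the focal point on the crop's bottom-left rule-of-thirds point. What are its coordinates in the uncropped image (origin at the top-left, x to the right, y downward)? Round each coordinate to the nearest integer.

x = 556 px, y = 714 px

One third of the crop width 900 is 300.00 px.
One third of the crop height 952 is 317.33 px.
The bottom-left point is one-third across and two-thirds down within the crop:
x = 256 + 1 × 300.00 ≈ 556; y = 79 + 2 × 317.33 ≈ 714.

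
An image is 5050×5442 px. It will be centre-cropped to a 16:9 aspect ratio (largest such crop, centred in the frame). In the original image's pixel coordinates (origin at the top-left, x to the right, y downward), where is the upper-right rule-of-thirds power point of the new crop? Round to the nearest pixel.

x = 3367 px, y = 2248 px

5050/5442 < 16/9, so the 16:9 crop keeps the full width 5050 and trims height to 5050 × 9/16 = 2840.62 px.
Top offset = (5442 − 2840.62)/2 = 1300.69 px; left offset = 0.
Upper-right is two-thirds across and one-third down within the crop:
x = 0.00 + 2 × 5050.00/3 ≈ 3367; y = 1300.69 + 1 × 2840.62/3 ≈ 2248.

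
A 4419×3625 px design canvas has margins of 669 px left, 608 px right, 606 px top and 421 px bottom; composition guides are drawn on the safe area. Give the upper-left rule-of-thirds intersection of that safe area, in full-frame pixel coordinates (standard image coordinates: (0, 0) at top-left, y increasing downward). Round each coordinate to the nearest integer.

x = 1716 px, y = 1472 px

Content width = 4419 − 669 − 608 = 3142 px; content height = 3625 − 606 − 421 = 2598 px.
Upper-left is one-third across and one-third down within the safe area.
x = 669 + 1 × 3142/3 = 669 + 1047.33 ≈ 1716
y = 606 + 1 × 2598/3 = 606 + 866.00 ≈ 1472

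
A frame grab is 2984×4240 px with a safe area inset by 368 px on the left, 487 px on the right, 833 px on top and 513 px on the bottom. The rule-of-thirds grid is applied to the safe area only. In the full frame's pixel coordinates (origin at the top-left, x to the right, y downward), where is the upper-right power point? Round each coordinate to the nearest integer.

x = 1787 px, y = 1798 px

Content width = 2984 − 368 − 487 = 2129 px; content height = 4240 − 833 − 513 = 2894 px.
Upper-right is two-thirds across and one-third down within the safe area.
x = 368 + 2 × 2129/3 = 368 + 1419.33 ≈ 1787
y = 833 + 1 × 2894/3 = 833 + 964.67 ≈ 1798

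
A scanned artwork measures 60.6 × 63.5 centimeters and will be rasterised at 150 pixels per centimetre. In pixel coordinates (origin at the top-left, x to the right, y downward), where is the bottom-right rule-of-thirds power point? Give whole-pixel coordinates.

In pixels the canvas is 60.6 × 150 = 9090 wide and 63.5 × 150 = 9525 tall.
The bottom-right point is two-thirds across and two-thirds down:
x = 2 × 9090/3 ≈ 6060; y = 2 × 9525/3 ≈ 6350.

x = 6060 px, y = 6350 px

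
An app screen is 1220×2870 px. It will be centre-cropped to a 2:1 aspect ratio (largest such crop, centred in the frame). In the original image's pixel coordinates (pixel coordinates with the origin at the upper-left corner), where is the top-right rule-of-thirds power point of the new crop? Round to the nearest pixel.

(813, 1333)

1220/2870 < 2/1, so the 2:1 crop keeps the full width 1220 and trims height to 1220 × 1/2 = 610.00 px.
Top offset = (2870 − 610.00)/2 = 1130.00 px; left offset = 0.
Top-right is two-thirds across and one-third down within the crop:
x = 0.00 + 2 × 1220.00/3 ≈ 813; y = 1130.00 + 1 × 610.00/3 ≈ 1333.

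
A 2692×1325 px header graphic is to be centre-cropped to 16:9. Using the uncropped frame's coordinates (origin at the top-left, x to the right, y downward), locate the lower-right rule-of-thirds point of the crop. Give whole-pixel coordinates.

2692/1325 > 16/9, so the 16:9 crop keeps the full height 1325 and trims width to 1325 × 16/9 = 2355.56 px.
Left offset = (2692 − 2355.56)/2 = 168.22 px; top offset = 0.
Lower-right is two-thirds across and two-thirds down within the crop:
x = 168.22 + 2 × 2355.56/3 ≈ 1739; y = 0.00 + 2 × 1325.00/3 ≈ 883.

(1739, 883)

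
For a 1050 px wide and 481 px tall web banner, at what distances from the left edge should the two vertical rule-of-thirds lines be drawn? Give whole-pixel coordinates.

1050 / 3 = 350, so the vertical lines sit at one and two thirds of 1050.

350 px and 700 px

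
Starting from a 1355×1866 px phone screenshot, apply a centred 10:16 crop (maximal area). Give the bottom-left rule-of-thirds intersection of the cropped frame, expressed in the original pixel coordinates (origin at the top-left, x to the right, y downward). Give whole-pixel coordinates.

1355/1866 > 10/16, so the 10:16 crop keeps the full height 1866 and trims width to 1866 × 10/16 = 1166.25 px.
Left offset = (1355 − 1166.25)/2 = 94.38 px; top offset = 0.
Bottom-left is one-third across and two-thirds down within the crop:
x = 94.38 + 1 × 1166.25/3 ≈ 483; y = 0.00 + 2 × 1866.00/3 ≈ 1244.

x = 483 px, y = 1244 px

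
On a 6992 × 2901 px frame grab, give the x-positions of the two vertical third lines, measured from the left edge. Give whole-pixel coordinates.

6992 / 3 = 2330.67, so the vertical lines sit at one and two thirds of 6992.

2331 px and 4661 px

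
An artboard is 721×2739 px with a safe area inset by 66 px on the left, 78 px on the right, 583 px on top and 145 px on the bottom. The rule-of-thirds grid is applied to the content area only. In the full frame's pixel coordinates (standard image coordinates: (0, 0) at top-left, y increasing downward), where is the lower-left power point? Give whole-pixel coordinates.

x = 258 px, y = 1924 px

Content width = 721 − 66 − 78 = 577 px; content height = 2739 − 583 − 145 = 2011 px.
Lower-left is one-third across and two-thirds down within the content area.
x = 66 + 1 × 577/3 = 66 + 192.33 ≈ 258
y = 583 + 2 × 2011/3 = 583 + 1340.67 ≈ 1924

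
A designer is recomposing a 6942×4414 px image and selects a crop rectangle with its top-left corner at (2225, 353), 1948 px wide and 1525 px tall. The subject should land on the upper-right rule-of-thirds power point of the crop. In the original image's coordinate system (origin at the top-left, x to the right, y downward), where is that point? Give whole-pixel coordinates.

One third of the crop width 1948 is 649.33 px.
One third of the crop height 1525 is 508.33 px.
The upper-right point is two-thirds across and one-third down within the crop:
x = 2225 + 2 × 649.33 ≈ 3524; y = 353 + 1 × 508.33 ≈ 861.

x = 3524 px, y = 861 px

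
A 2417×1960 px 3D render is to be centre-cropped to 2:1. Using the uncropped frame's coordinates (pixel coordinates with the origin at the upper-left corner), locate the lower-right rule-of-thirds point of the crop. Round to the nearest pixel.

2417/1960 < 2/1, so the 2:1 crop keeps the full width 2417 and trims height to 2417 × 1/2 = 1208.50 px.
Top offset = (1960 − 1208.50)/2 = 375.75 px; left offset = 0.
Lower-right is two-thirds across and two-thirds down within the crop:
x = 0.00 + 2 × 2417.00/3 ≈ 1611; y = 375.75 + 2 × 1208.50/3 ≈ 1181.

(1611, 1181)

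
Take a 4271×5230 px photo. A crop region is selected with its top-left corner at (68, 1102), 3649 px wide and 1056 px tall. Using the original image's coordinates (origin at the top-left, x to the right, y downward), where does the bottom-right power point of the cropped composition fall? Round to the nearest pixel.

One third of the crop width 3649 is 1216.33 px.
One third of the crop height 1056 is 352.00 px.
The bottom-right point is two-thirds across and two-thirds down within the crop:
x = 68 + 2 × 1216.33 ≈ 2501; y = 1102 + 2 × 352.00 ≈ 1806.

x = 2501 px, y = 1806 px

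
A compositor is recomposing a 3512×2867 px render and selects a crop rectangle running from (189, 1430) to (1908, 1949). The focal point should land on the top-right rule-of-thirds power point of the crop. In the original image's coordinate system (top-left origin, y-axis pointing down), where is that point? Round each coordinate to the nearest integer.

x = 1335 px, y = 1603 px

Crop width = 1908 − 189 = 1719 px; one third is 573.00 px.
Crop height = 1949 − 1430 = 519 px; one third is 173.00 px.
The top-right point is two-thirds across and one-third down within the crop:
x = 189 + 2 × 573.00 ≈ 1335; y = 1430 + 1 × 173.00 ≈ 1603.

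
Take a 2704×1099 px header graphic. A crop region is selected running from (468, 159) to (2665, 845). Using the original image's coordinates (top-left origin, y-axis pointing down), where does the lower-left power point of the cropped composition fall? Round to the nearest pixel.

Crop width = 2665 − 468 = 2197 px; one third is 732.33 px.
Crop height = 845 − 159 = 686 px; one third is 228.67 px.
The lower-left point is one-third across and two-thirds down within the crop:
x = 468 + 1 × 732.33 ≈ 1200; y = 159 + 2 × 228.67 ≈ 616.

x = 1200 px, y = 616 px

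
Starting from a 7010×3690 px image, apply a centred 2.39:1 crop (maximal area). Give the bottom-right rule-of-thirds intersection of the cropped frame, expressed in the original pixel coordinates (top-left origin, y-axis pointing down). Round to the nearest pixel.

x = 4673 px, y = 2334 px

7010/3690 < 2.39/1, so the 2.39:1 crop keeps the full width 7010 and trims height to 7010 × 1/2.39 = 2933.05 px.
Top offset = (3690 − 2933.05)/2 = 378.47 px; left offset = 0.
Bottom-right is two-thirds across and two-thirds down within the crop:
x = 0.00 + 2 × 7010.00/3 ≈ 4673; y = 378.47 + 2 × 2933.05/3 ≈ 2334.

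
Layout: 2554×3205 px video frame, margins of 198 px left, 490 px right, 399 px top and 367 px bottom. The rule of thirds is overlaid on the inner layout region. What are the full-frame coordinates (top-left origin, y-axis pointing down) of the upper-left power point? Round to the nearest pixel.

Content width = 2554 − 198 − 490 = 1866 px; content height = 3205 − 399 − 367 = 2439 px.
Upper-left is one-third across and one-third down within the inner layout region.
x = 198 + 1 × 1866/3 = 198 + 622.00 ≈ 820
y = 399 + 1 × 2439/3 = 399 + 813.00 ≈ 1212

(820, 1212)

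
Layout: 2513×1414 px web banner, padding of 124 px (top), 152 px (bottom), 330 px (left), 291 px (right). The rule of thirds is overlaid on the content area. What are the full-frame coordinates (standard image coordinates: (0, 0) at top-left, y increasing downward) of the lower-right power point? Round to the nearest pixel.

(1591, 883)

Content width = 2513 − 330 − 291 = 1892 px; content height = 1414 − 124 − 152 = 1138 px.
Lower-right is two-thirds across and two-thirds down within the content area.
x = 330 + 2 × 1892/3 = 330 + 1261.33 ≈ 1591
y = 124 + 2 × 1138/3 = 124 + 758.67 ≈ 883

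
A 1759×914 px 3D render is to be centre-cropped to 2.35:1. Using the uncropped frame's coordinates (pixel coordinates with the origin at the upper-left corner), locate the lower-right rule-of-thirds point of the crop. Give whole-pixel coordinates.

(1173, 582)

1759/914 < 2.35/1, so the 2.35:1 crop keeps the full width 1759 and trims height to 1759 × 1/2.35 = 748.51 px.
Top offset = (914 − 748.51)/2 = 82.74 px; left offset = 0.
Lower-right is two-thirds across and two-thirds down within the crop:
x = 0.00 + 2 × 1759.00/3 ≈ 1173; y = 82.74 + 2 × 748.51/3 ≈ 582.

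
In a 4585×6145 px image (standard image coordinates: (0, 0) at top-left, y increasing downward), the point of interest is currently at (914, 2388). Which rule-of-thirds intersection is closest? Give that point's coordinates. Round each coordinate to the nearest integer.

x = 1528 px, y = 2048 px

Third lines: x ∈ {1528, 3057}, y ∈ {2048, 4097}.
914 is closer to x = 1528; 2388 is closer to y = 2048.
So the nearest intersection is the upper-left power point.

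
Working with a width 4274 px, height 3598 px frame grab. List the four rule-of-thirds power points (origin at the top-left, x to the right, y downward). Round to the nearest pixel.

One third of 4274 is 1424.67; one third of 3598 is 1199.33.
Vertical third lines at x = 1425 and x = 2849; horizontal third lines at y = 1199 and y = 2399.

(1425, 1199), (2849, 1199), (1425, 2399), (2849, 2399)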